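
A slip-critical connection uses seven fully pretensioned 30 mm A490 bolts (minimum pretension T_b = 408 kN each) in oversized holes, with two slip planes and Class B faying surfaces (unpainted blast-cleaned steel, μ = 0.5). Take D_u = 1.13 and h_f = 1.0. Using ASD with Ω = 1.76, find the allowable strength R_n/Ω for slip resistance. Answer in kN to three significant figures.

1830 kN

R_n = μ · D_u · h_f · T_b · n_s · n_b = 0.5 × 1.13 × 1.0 × 408 × 2 × 7 = 3227 kN.
Allowable strength R_n/Ω = 3227 / 1.76 = 1830 kN.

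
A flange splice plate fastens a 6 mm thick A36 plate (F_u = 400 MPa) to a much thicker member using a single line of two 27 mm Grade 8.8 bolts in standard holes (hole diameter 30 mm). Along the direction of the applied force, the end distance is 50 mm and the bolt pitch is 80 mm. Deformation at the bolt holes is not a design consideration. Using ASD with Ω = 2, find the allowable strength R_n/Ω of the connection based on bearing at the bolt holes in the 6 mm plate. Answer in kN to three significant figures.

153 kN

Per bolt r_n = 1.5 l_c t F_u ≤ 3.0 d t F_u; upper limit = 3.0 × 27 × 6 × 400 / 1000 = 194.4 kN.
Edge bolt: l_c = 50 − 30/2 = 35 mm → 1.5 × 35 × 6 × 400 / 1000 = 126 → r_n = 126 kN.
Interior bolts: l_c = 80 − 30 = 50 mm → 1.5 × 50 × 6 × 400 / 1000 = 180 → r_n = 180 kN.
R_n = 1 × 126 + 1 × 180 = 306 kN.
Allowable strength R_n/Ω = 306 / 2 = 153 kN.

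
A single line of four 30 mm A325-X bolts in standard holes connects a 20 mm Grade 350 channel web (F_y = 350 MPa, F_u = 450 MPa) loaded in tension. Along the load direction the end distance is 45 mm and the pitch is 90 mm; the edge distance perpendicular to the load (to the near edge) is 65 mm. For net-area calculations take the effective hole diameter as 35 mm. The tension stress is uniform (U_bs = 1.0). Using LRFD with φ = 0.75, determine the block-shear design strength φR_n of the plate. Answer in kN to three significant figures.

1100 kN

Shear plane L_v = 45 + 3·90 = 315 mm; A_gv = 315 × 20 = 6300 mm².
A_nv = (315 − 3.5·35) × 20 = 3850 mm².
A_nt = (65 − 0.5·35) × 20 = 950 mm².
0.6 F_u A_nv = 1040 kN; 0.6 F_y A_gv = 1323 kN → shear rupture governs the shear term.
R_n = 1040 + 1.0 × 450 × 950 / 1000 = 1467 kN.
Design strength φR_n = 0.75 × 1467 = 1100 kN.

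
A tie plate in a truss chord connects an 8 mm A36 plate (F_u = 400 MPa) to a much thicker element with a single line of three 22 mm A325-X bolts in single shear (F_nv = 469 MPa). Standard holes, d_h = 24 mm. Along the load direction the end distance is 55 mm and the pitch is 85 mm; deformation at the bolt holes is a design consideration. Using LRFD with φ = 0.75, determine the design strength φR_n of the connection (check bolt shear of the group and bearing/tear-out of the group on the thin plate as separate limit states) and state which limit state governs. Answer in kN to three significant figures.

Bolt shear: A_b = π·22²/4 = 380.1 mm²; R_n = 469 × 380.1 × 3 × 1 / 1000 = 534.8 kN → 0.75 × 534.8 = 401 kN.
Bearing (1.2 l_c t F_u ≤ 2.4 d t F_u): upper limit = 2.4·22·8·400 / 1000 = 169 kN.
  Edge l_c = 55 − 24/2 = 43 → r_n = 165.1 kN; interior l_c = 85 − 24 = 61 → r_n = 169 kN.
  R_n,bearing = 1·165.1 + 2·169 = 503 kN → 0.75 × 503 = 377 kN.
Bearing governs: 377 kN.

377 kN (bearing governs)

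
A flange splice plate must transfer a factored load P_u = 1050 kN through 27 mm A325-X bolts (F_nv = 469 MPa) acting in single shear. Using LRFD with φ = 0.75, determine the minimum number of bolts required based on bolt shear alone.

A_b = π·27²/4 = 572.6 mm².
Per-bolt design strength φR_n = 0.75 × 469 × 572.6 × 1 / 1000 = 201.4 kN.
n ≥ 1050 / 201.4 = 5.214 → use 6 bolts.

6 bolts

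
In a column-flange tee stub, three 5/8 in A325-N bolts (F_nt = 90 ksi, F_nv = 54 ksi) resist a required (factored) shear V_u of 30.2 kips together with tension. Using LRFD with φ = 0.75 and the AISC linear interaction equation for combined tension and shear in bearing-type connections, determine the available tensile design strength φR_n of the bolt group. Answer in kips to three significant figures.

A_b = π·0.625²/4 = 0.3068 in²; f_rv = 30.2 / (3 × 0.3068) = 32.81 ksi.
F'_nt = 1.3 F_nt − (F_nt / φF_nv) f_rv = 1.3·90 − (90/(0.75·54))·32.81 = 44.08 ksi, capped at F_nt → F'_nt = 44.08 ksi.
R_n = F'_nt · A_b · n = 44.08 × 0.3068 × 3 = 40.57 kips.
Design strength φR_n = 0.75 × 40.57 = 30.4 kips.

30.4 kips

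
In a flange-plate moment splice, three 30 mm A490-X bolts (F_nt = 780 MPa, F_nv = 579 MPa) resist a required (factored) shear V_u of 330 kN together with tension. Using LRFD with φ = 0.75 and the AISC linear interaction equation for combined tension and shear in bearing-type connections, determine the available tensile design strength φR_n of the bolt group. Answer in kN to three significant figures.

A_b = π·30²/4 = 706.9 mm²; f_rv = 330 × 1000 / (3 × 706.9) = 155.6 MPa.
F'_nt = 1.3 F_nt − (F_nt / φF_nv) f_rv = 1.3·780 − (780/(0.75·579))·155.6 = 734.5 MPa, capped at F_nt → F'_nt = 734.5 MPa.
R_n = F'_nt · A_b · n = 734.5 × 706.9 × 3 / 1000 = 1558 kN.
Design strength φR_n = 0.75 × 1558 = 1170 kN.

1170 kN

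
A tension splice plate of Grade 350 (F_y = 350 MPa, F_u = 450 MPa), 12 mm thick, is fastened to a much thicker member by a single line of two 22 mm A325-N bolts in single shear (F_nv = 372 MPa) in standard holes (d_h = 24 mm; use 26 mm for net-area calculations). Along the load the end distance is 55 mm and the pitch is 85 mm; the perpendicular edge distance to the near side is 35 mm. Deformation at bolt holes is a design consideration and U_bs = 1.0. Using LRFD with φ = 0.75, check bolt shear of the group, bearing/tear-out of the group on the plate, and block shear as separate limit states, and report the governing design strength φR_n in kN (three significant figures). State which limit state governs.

Bolt shear: A_b = π·22²/4 = 380.1 mm²; R_n = 372 × 380.1 × 2 × 1 / 1000 = 282.8 kN → 0.75 × 282.8 = 212 kN.
Bearing: edge l_c = 43, r_n = 278.6 kN; interior l_c = 61, r_n = 285.1 kN; R_n = 278.6 + 1·285.1 = 563.8 kN → 423 kN.
Block shear: A_gv = 1680, A_nv = 1212, A_nt = 264 mm²; R_n = min(0.6F_uA_nv, 0.6F_yA_gv) + U_bs·F_u·A_nt = 446 kN → 335 kN.
Bolt shear governs: 212 kN.

212 kN (bolt shear governs)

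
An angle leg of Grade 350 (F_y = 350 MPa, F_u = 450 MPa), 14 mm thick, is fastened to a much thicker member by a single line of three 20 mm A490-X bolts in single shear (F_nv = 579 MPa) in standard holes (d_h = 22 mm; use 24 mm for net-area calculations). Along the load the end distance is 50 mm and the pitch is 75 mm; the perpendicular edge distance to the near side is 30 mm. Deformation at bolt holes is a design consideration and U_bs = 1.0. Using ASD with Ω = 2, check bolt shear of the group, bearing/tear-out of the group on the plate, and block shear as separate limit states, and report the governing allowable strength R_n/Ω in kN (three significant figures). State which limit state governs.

273 kN (bolt shear governs)

Bolt shear: A_b = π·20²/4 = 314.2 mm²; R_n = 579 × 314.2 × 3 × 1 / 1000 = 545.7 kN → 545.7 / 2 = 273 kN.
Bearing: edge l_c = 39, r_n = 294.8 kN; interior l_c = 53, r_n = 302.4 kN; R_n = 294.8 + 2·302.4 = 899.6 kN → 450 kN.
Block shear: A_gv = 2800, A_nv = 1960, A_nt = 252 mm²; R_n = min(0.6F_uA_nv, 0.6F_yA_gv) + U_bs·F_u·A_nt = 642.6 kN → 321 kN.
Bolt shear governs: 273 kN.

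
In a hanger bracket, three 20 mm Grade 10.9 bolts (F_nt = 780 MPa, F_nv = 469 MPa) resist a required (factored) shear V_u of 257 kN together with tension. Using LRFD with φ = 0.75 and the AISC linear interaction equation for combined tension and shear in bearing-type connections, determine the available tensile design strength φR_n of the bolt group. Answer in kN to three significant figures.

289 kN

A_b = π·20²/4 = 314.2 mm²; f_rv = 257 × 1000 / (3 × 314.2) = 272.7 MPa.
F'_nt = 1.3 F_nt − (F_nt / φF_nv) f_rv = 1.3·780 − (780/(0.75·469))·272.7 = 409.3 MPa, capped at F_nt → F'_nt = 409.3 MPa.
R_n = F'_nt · A_b · n = 409.3 × 314.2 × 3 / 1000 = 385.8 kN.
Design strength φR_n = 0.75 × 385.8 = 289 kN.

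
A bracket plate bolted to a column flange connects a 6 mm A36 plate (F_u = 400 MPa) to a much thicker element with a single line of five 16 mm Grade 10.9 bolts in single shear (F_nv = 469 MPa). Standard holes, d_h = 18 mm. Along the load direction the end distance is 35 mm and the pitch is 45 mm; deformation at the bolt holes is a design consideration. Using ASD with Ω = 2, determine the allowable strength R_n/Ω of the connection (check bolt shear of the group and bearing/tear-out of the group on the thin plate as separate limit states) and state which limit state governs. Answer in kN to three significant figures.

Bolt shear: A_b = π·16²/4 = 201.1 mm²; R_n = 469 × 201.1 × 5 × 1 / 1000 = 471.5 kN → 471.5 / 2 = 236 kN.
Bearing (1.2 l_c t F_u ≤ 2.4 d t F_u): upper limit = 2.4·16·6·400 / 1000 = 92.16 kN.
  Edge l_c = 35 − 18/2 = 26 → r_n = 74.88 kN; interior l_c = 45 − 18 = 27 → r_n = 77.76 kN.
  R_n,bearing = 1·74.88 + 4·77.76 = 385.9 kN → 385.9 / 2 = 193 kN.
Bearing governs: 193 kN.

193 kN (bearing governs)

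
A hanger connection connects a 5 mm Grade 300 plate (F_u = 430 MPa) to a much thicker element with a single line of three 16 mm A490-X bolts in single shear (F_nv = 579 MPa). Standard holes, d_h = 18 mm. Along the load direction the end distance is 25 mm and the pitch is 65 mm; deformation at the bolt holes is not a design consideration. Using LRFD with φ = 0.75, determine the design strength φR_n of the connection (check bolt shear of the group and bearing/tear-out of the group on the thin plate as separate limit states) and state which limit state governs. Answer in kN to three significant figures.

Bolt shear: A_b = π·16²/4 = 201.1 mm²; R_n = 579 × 201.1 × 3 × 1 / 1000 = 349.2 kN → 0.75 × 349.2 = 262 kN.
Bearing (1.5 l_c t F_u ≤ 3.0 d t F_u): upper limit = 3.0·16·5·430 / 1000 = 103.2 kN.
  Edge l_c = 25 − 18/2 = 16 → r_n = 51.6 kN; interior l_c = 65 − 18 = 47 → r_n = 103.2 kN.
  R_n,bearing = 1·51.6 + 2·103.2 = 258 kN → 0.75 × 258 = 194 kN.
Bearing governs: 194 kN.

194 kN (bearing governs)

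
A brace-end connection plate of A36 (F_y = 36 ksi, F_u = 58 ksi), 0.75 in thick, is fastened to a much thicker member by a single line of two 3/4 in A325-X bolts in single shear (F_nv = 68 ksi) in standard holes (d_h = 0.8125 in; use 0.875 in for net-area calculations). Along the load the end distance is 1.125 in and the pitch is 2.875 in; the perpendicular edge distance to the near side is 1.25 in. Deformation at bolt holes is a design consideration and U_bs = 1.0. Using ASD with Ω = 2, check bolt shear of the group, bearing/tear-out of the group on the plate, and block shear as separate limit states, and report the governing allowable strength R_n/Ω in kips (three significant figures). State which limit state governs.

30 kips (bolt shear governs)

Bolt shear: A_b = π·0.75²/4 = 0.4418 in²; R_n = 68 × 0.4418 × 2 × 1 = 60.08 kips → 60.08 / 2 = 30 kips.
Bearing: edge l_c = 0.7188, r_n = 37.52 kips; interior l_c = 2.062, r_n = 78.3 kips; R_n = 37.52 + 1·78.3 = 115.8 kips → 57.9 kips.
Block shear: A_gv = 3, A_nv = 2.016, A_nt = 0.6094 in²; R_n = min(0.6F_uA_nv, 0.6F_yA_gv) + U_bs·F_u·A_nt = 100.1 kips → 50.1 kips.
Bolt shear governs: 30 kips.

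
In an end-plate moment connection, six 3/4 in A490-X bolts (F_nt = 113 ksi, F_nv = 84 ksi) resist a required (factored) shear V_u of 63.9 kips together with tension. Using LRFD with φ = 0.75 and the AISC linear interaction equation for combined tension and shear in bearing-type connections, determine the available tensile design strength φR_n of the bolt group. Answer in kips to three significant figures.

A_b = π·0.75²/4 = 0.4418 in²; f_rv = 63.9 / (6 × 0.4418) = 24.11 ksi.
F'_nt = 1.3 F_nt − (F_nt / φF_nv) f_rv = 1.3·113 − (113/(0.75·84))·24.11 = 103.7 ksi, capped at F_nt → F'_nt = 103.7 ksi.
R_n = F'_nt · A_b · n = 103.7 × 0.4418 × 6 = 274.8 kips.
Design strength φR_n = 0.75 × 274.8 = 206 kips.

206 kips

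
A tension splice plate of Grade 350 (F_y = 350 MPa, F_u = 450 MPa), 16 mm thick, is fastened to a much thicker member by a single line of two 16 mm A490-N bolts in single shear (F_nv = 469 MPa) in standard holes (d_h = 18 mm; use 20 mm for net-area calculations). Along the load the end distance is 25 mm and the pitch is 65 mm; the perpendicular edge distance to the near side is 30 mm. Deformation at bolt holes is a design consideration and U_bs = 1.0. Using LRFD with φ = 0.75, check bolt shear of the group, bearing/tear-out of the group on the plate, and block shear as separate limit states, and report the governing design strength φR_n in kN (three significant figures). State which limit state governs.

Bolt shear: A_b = π·16²/4 = 201.1 mm²; R_n = 469 × 201.1 × 2 × 1 / 1000 = 188.6 kN → 0.75 × 188.6 = 141 kN.
Bearing: edge l_c = 16, r_n = 138.2 kN; interior l_c = 47, r_n = 276.5 kN; R_n = 138.2 + 1·276.5 = 414.7 kN → 311 kN.
Block shear: A_gv = 1440, A_nv = 960, A_nt = 320 mm²; R_n = min(0.6F_uA_nv, 0.6F_yA_gv) + U_bs·F_u·A_nt = 403.2 kN → 302 kN.
Bolt shear governs: 141 kN.

141 kN (bolt shear governs)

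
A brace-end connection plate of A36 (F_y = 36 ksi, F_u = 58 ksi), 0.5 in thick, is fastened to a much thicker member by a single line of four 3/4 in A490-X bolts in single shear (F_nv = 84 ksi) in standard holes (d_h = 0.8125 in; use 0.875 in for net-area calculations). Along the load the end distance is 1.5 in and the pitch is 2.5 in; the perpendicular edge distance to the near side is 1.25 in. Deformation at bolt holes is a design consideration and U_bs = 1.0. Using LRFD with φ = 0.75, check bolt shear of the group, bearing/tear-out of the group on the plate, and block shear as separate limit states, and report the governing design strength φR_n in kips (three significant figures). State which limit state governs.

Bolt shear: A_b = π·0.75²/4 = 0.4418 in²; R_n = 84 × 0.4418 × 4 × 1 = 148.4 kips → 0.75 × 148.4 = 111 kips.
Bearing: edge l_c = 1.094, r_n = 38.06 kips; interior l_c = 1.688, r_n = 52.2 kips; R_n = 38.06 + 3·52.2 = 194.7 kips → 146 kips.
Block shear: A_gv = 4.5, A_nv = 2.969, A_nt = 0.4062 in²; R_n = min(0.6F_uA_nv, 0.6F_yA_gv) + U_bs·F_u·A_nt = 120.8 kips → 90.6 kips.
Block shear governs: 90.6 kips.

90.6 kips (block shear governs)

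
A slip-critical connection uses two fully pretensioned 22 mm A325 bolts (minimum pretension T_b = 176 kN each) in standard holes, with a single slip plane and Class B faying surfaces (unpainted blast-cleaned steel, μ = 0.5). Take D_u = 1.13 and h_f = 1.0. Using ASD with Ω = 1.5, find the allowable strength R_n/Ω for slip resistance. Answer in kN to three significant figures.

R_n = μ · D_u · h_f · T_b · n_s · n_b = 0.5 × 1.13 × 1.0 × 176 × 1 × 2 = 198.9 kN.
Allowable strength R_n/Ω = 198.9 / 1.5 = 133 kN.

133 kN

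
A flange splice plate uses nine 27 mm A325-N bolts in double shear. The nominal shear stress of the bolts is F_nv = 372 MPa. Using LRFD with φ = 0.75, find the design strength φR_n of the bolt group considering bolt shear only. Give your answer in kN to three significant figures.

2880 kN

A_b = π × 27² / 4 = 572.6 mm².
R_n = F_nv · A_b · n · n_s = 372 × 572.6 × 9 × 2 / 1000 = 3834 kN.
Design strength φR_n = 0.75 × 3834 = 2880 kN.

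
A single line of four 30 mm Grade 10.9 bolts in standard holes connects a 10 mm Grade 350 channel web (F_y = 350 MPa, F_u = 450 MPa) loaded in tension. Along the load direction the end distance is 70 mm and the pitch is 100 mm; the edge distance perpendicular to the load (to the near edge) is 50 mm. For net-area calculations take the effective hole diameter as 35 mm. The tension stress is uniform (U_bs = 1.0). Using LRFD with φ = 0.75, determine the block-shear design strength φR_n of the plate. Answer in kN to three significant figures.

611 kN

Shear plane L_v = 70 + 3·100 = 370 mm; A_gv = 370 × 10 = 3700 mm².
A_nv = (370 − 3.5·35) × 10 = 2475 mm².
A_nt = (50 − 0.5·35) × 10 = 325 mm².
0.6 F_u A_nv = 668.2 kN; 0.6 F_y A_gv = 777 kN → shear rupture governs the shear term.
R_n = 668.2 + 1.0 × 450 × 325 / 1000 = 814.5 kN.
Design strength φR_n = 0.75 × 814.5 = 611 kN.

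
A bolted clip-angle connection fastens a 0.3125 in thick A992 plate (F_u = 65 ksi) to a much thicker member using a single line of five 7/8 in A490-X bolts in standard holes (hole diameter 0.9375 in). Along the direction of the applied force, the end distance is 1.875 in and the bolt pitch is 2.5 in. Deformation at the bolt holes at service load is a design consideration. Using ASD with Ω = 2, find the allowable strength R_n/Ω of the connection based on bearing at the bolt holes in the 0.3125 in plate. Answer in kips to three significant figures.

93.3 kips

Per bolt r_n = 1.2 l_c t F_u ≤ 2.4 d t F_u; upper limit = 2.4 × 0.875 × 0.3125 × 65 = 42.66 kips.
Edge bolt: l_c = 1.875 − 0.9375/2 = 1.406 in → 1.2 × 1.406 × 0.3125 × 65 = 34.28 → r_n = 34.28 kips.
Interior bolts: l_c = 2.5 − 0.9375 = 1.562 in → 1.2 × 1.562 × 0.3125 × 65 = 38.09 → r_n = 38.09 kips.
R_n = 1 × 34.28 + 4 × 38.09 = 186.6 kips.
Allowable strength R_n/Ω = 186.6 / 2 = 93.3 kips.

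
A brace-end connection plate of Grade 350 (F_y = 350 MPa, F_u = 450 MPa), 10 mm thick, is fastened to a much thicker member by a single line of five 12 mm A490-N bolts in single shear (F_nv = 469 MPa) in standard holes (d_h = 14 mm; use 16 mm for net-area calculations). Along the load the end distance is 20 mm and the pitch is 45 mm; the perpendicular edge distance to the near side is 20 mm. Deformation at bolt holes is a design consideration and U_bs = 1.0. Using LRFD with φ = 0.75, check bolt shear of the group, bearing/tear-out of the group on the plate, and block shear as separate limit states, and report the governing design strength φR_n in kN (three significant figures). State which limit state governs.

Bolt shear: A_b = π·12²/4 = 113.1 mm²; R_n = 469 × 113.1 × 5 × 1 / 1000 = 265.2 kN → 0.75 × 265.2 = 199 kN.
Bearing: edge l_c = 13, r_n = 70.2 kN; interior l_c = 31, r_n = 129.6 kN; R_n = 70.2 + 4·129.6 = 588.6 kN → 441 kN.
Block shear: A_gv = 2000, A_nv = 1280, A_nt = 120 mm²; R_n = min(0.6F_uA_nv, 0.6F_yA_gv) + U_bs·F_u·A_nt = 399.6 kN → 300 kN.
Bolt shear governs: 199 kN.

199 kN (bolt shear governs)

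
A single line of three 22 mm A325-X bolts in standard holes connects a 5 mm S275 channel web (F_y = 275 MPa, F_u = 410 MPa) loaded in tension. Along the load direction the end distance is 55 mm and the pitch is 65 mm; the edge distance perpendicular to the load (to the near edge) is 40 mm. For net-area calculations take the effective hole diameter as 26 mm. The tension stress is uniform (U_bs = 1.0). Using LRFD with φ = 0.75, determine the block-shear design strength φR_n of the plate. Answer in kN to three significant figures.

Shear plane L_v = 55 + 2·65 = 185 mm; A_gv = 185 × 5 = 925 mm².
A_nv = (185 − 2.5·26) × 5 = 600 mm².
A_nt = (40 − 0.5·26) × 5 = 135 mm².
0.6 F_u A_nv = 147.6 kN; 0.6 F_y A_gv = 152.6 kN → shear rupture governs the shear term.
R_n = 147.6 + 1.0 × 410 × 135 / 1000 = 202.9 kN.
Design strength φR_n = 0.75 × 202.9 = 152 kN.

152 kN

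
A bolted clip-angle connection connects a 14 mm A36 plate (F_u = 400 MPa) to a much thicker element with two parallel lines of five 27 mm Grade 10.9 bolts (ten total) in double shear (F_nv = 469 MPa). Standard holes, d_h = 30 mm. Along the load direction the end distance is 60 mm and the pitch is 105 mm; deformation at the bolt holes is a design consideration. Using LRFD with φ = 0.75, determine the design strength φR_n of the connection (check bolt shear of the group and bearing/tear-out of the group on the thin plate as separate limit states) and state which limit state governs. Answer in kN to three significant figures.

2630 kN (bearing governs)

Bolt shear: A_b = π·27²/4 = 572.6 mm²; R_n = 469 × 572.6 × 10 × 2 / 1000 = 5371 kN → 0.75 × 5371 = 4030 kN.
Bearing (1.2 l_c t F_u ≤ 2.4 d t F_u): upper limit = 2.4·27·14·400 / 1000 = 362.9 kN.
  Edge l_c = 60 − 30/2 = 45 → r_n = 302.4 kN; interior l_c = 105 − 30 = 75 → r_n = 362.9 kN.
  R_n,bearing = 2·302.4 + 8·362.9 = 3508 kN → 0.75 × 3508 = 2630 kN.
Bearing governs: 2630 kN.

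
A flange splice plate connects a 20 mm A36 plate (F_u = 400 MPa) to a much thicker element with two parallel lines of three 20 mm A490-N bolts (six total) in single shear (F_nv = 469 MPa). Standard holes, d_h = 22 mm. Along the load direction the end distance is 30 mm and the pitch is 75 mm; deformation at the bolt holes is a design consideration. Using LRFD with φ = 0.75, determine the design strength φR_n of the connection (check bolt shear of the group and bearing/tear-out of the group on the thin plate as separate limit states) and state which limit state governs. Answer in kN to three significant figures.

Bolt shear: A_b = π·20²/4 = 314.2 mm²; R_n = 469 × 314.2 × 6 × 1 / 1000 = 884 kN → 0.75 × 884 = 663 kN.
Bearing (1.2 l_c t F_u ≤ 2.4 d t F_u): upper limit = 2.4·20·20·400 / 1000 = 384 kN.
  Edge l_c = 30 − 22/2 = 19 → r_n = 182.4 kN; interior l_c = 75 − 22 = 53 → r_n = 384 kN.
  R_n,bearing = 2·182.4 + 4·384 = 1901 kN → 0.75 × 1901 = 1430 kN.
Bolt shear governs: 663 kN.

663 kN (bolt shear governs)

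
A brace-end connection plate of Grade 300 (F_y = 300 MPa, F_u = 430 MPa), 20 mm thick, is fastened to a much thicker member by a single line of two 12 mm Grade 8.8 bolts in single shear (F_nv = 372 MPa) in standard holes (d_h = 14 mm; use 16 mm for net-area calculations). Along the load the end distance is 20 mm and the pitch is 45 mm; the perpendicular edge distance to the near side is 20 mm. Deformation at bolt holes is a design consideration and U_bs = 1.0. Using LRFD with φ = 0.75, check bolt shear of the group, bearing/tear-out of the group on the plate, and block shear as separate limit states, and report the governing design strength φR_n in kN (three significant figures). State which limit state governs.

Bolt shear: A_b = π·12²/4 = 113.1 mm²; R_n = 372 × 113.1 × 2 × 1 / 1000 = 84.14 kN → 0.75 × 84.14 = 63.1 kN.
Bearing: edge l_c = 13, r_n = 134.2 kN; interior l_c = 31, r_n = 247.7 kN; R_n = 134.2 + 1·247.7 = 381.8 kN → 286 kN.
Block shear: A_gv = 1300, A_nv = 820, A_nt = 240 mm²; R_n = min(0.6F_uA_nv, 0.6F_yA_gv) + U_bs·F_u·A_nt = 314.8 kN → 236 kN.
Bolt shear governs: 63.1 kN.

63.1 kN (bolt shear governs)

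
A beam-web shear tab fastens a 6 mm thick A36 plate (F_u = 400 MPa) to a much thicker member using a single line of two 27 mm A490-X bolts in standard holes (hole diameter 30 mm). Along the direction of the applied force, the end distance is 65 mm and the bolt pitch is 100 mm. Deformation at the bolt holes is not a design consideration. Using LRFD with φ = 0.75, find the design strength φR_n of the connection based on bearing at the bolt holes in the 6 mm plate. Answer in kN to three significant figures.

Per bolt r_n = 1.5 l_c t F_u ≤ 3.0 d t F_u; upper limit = 3.0 × 27 × 6 × 400 / 1000 = 194.4 kN.
Edge bolt: l_c = 65 − 30/2 = 50 mm → 1.5 × 50 × 6 × 400 / 1000 = 180 → r_n = 180 kN.
Interior bolts: l_c = 100 − 30 = 70 mm → 1.5 × 70 × 6 × 400 / 1000 = 252 → r_n = 194.4 kN.
R_n = 1 × 180 + 1 × 194.4 = 374.4 kN.
Design strength φR_n = 0.75 × 374.4 = 281 kN.

281 kN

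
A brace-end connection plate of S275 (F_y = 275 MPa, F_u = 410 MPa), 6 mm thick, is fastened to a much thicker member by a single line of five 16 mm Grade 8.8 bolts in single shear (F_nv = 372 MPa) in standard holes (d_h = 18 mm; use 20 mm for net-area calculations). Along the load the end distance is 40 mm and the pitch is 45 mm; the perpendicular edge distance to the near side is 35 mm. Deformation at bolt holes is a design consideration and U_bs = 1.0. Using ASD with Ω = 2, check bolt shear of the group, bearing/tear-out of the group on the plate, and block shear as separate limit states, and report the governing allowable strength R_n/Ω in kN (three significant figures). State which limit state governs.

Bolt shear: A_b = π·16²/4 = 201.1 mm²; R_n = 372 × 201.1 × 5 × 1 / 1000 = 374 kN → 374 / 2 = 187 kN.
Bearing: edge l_c = 31, r_n = 91.51 kN; interior l_c = 27, r_n = 79.7 kN; R_n = 91.51 + 4·79.7 = 410.3 kN → 205 kN.
Block shear: A_gv = 1320, A_nv = 780, A_nt = 150 mm²; R_n = min(0.6F_uA_nv, 0.6F_yA_gv) + U_bs·F_u·A_nt = 253.4 kN → 127 kN.
Block shear governs: 127 kN.

127 kN (block shear governs)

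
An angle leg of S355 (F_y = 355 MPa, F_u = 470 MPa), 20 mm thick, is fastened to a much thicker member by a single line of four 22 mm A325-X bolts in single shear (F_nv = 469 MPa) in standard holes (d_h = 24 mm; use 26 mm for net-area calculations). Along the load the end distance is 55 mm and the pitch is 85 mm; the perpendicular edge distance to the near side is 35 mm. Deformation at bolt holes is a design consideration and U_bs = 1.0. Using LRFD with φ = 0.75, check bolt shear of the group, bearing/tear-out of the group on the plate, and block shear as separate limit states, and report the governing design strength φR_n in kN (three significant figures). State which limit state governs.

Bolt shear: A_b = π·22²/4 = 380.1 mm²; R_n = 469 × 380.1 × 4 × 1 / 1000 = 713.1 kN → 0.75 × 713.1 = 535 kN.
Bearing: edge l_c = 43, r_n = 485 kN; interior l_c = 61, r_n = 496.3 kN; R_n = 485 + 3·496.3 = 1974 kN → 1480 kN.
Block shear: A_gv = 6200, A_nv = 4380, A_nt = 440 mm²; R_n = min(0.6F_uA_nv, 0.6F_yA_gv) + U_bs·F_u·A_nt = 1442 kN → 1080 kN.
Bolt shear governs: 535 kN.

535 kN (bolt shear governs)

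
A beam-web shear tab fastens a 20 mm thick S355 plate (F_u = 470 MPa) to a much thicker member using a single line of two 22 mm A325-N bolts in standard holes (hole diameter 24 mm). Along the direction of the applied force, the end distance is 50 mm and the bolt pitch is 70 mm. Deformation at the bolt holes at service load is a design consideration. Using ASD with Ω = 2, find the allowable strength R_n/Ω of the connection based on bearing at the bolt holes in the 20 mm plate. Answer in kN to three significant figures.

Per bolt r_n = 1.2 l_c t F_u ≤ 2.4 d t F_u; upper limit = 2.4 × 22 × 20 × 470 / 1000 = 496.3 kN.
Edge bolt: l_c = 50 − 24/2 = 38 mm → 1.2 × 38 × 20 × 470 / 1000 = 428.6 → r_n = 428.6 kN.
Interior bolts: l_c = 70 − 24 = 46 mm → 1.2 × 46 × 20 × 470 / 1000 = 518.9 → r_n = 496.3 kN.
R_n = 1 × 428.6 + 1 × 496.3 = 925 kN.
Allowable strength R_n/Ω = 925 / 2 = 462 kN.

462 kN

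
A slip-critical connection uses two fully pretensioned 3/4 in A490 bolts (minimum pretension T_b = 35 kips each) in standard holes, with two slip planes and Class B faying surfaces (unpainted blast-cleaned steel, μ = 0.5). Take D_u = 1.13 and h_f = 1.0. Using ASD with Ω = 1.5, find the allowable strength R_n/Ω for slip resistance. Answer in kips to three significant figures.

R_n = μ · D_u · h_f · T_b · n_s · n_b = 0.5 × 1.13 × 1.0 × 35 × 2 × 2 = 79.1 kips.
Allowable strength R_n/Ω = 79.1 / 1.5 = 52.7 kips.

52.7 kips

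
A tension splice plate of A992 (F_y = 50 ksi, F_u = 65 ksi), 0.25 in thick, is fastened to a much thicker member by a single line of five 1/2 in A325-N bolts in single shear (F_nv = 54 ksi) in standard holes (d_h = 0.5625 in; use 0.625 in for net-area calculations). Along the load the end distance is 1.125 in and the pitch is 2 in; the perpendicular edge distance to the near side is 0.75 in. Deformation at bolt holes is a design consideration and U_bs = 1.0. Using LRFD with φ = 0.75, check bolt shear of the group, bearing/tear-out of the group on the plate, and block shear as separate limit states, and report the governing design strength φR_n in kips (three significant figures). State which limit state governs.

39.8 kips (bolt shear governs)

Bolt shear: A_b = π·0.5²/4 = 0.1963 in²; R_n = 54 × 0.1963 × 5 × 1 = 53.01 kips → 0.75 × 53.01 = 39.8 kips.
Bearing: edge l_c = 0.8438, r_n = 16.45 kips; interior l_c = 1.438, r_n = 19.5 kips; R_n = 16.45 + 4·19.5 = 94.45 kips → 70.8 kips.
Block shear: A_gv = 2.281, A_nv = 1.578, A_nt = 0.1094 in²; R_n = min(0.6F_uA_nv, 0.6F_yA_gv) + U_bs·F_u·A_nt = 68.66 kips → 51.5 kips.
Bolt shear governs: 39.8 kips.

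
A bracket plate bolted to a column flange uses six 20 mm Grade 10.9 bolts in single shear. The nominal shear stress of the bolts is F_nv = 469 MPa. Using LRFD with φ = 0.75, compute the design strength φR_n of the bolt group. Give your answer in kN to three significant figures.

A_b = π × 20² / 4 = 314.2 mm².
R_n = F_nv · A_b · n · n_s = 469 × 314.2 × 6 × 1 / 1000 = 884 kN.
Design strength φR_n = 0.75 × 884 = 663 kN.

663 kN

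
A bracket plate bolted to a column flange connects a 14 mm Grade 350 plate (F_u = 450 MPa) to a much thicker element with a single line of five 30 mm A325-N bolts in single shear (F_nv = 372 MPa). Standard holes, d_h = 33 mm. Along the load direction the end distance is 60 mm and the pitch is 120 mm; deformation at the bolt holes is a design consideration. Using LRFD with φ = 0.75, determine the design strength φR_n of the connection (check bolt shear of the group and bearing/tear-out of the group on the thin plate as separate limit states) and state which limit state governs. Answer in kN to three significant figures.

986 kN (bolt shear governs)

Bolt shear: A_b = π·30²/4 = 706.9 mm²; R_n = 372 × 706.9 × 5 × 1 / 1000 = 1315 kN → 0.75 × 1315 = 986 kN.
Bearing (1.2 l_c t F_u ≤ 2.4 d t F_u): upper limit = 2.4·30·14·450 / 1000 = 453.6 kN.
  Edge l_c = 60 − 33/2 = 43.5 → r_n = 328.9 kN; interior l_c = 120 − 33 = 87 → r_n = 453.6 kN.
  R_n,bearing = 1·328.9 + 4·453.6 = 2143 kN → 0.75 × 2143 = 1610 kN.
Bolt shear governs: 986 kN.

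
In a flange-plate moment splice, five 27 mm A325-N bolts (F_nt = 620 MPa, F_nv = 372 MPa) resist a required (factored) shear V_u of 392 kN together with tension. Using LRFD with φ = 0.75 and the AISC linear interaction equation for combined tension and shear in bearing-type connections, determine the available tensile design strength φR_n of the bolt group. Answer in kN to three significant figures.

1080 kN

A_b = π·27²/4 = 572.6 mm²; f_rv = 392 × 1000 / (5 × 572.6) = 136.9 MPa.
F'_nt = 1.3 F_nt − (F_nt / φF_nv) f_rv = 1.3·620 − (620/(0.75·372))·136.9 = 501.7 MPa, capped at F_nt → F'_nt = 501.7 MPa.
R_n = F'_nt · A_b · n = 501.7 × 572.6 × 5 / 1000 = 1436 kN.
Design strength φR_n = 0.75 × 1436 = 1080 kN.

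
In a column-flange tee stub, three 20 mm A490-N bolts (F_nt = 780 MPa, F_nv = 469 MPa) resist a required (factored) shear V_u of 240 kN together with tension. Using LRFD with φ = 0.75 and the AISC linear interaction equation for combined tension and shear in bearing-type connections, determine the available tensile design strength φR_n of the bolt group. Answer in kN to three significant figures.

318 kN

A_b = π·20²/4 = 314.2 mm²; f_rv = 240 × 1000 / (3 × 314.2) = 254.6 MPa.
F'_nt = 1.3 F_nt − (F_nt / φF_nv) f_rv = 1.3·780 − (780/(0.75·469))·254.6 = 449.3 MPa, capped at F_nt → F'_nt = 449.3 MPa.
R_n = F'_nt · A_b · n = 449.3 × 314.2 × 3 / 1000 = 423.5 kN.
Design strength φR_n = 0.75 × 423.5 = 318 kN.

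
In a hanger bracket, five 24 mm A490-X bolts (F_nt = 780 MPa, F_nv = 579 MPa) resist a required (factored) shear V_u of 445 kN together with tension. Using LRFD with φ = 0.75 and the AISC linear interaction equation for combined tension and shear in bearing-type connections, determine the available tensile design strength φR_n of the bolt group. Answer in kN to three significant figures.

1120 kN

A_b = π·24²/4 = 452.4 mm²; f_rv = 445 × 1000 / (5 × 452.4) = 196.7 MPa.
F'_nt = 1.3 F_nt − (F_nt / φF_nv) f_rv = 1.3·780 − (780/(0.75·579))·196.7 = 660.6 MPa, capped at F_nt → F'_nt = 660.6 MPa.
R_n = F'_nt · A_b · n = 660.6 × 452.4 × 5 / 1000 = 1494 kN.
Design strength φR_n = 0.75 × 1494 = 1120 kN.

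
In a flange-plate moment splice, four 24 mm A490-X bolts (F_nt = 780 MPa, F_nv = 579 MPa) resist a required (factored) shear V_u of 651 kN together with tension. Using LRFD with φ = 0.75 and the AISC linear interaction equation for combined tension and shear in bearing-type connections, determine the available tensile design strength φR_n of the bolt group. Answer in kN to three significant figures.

A_b = π·24²/4 = 452.4 mm²; f_rv = 651 × 1000 / (4 × 452.4) = 359.8 MPa.
F'_nt = 1.3 F_nt − (F_nt / φF_nv) f_rv = 1.3·780 − (780/(0.75·579))·359.8 = 367.8 MPa, capped at F_nt → F'_nt = 367.8 MPa.
R_n = F'_nt · A_b · n = 367.8 × 452.4 × 4 / 1000 = 665.6 kN.
Design strength φR_n = 0.75 × 665.6 = 499 kN.

499 kN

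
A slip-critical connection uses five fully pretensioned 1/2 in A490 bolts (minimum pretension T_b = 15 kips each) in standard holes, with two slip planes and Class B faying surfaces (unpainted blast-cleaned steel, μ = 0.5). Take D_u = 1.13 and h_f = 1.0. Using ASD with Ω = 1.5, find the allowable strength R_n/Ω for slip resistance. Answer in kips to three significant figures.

56.5 kips

R_n = μ · D_u · h_f · T_b · n_s · n_b = 0.5 × 1.13 × 1.0 × 15 × 2 × 5 = 84.75 kips.
Allowable strength R_n/Ω = 84.75 / 1.5 = 56.5 kips.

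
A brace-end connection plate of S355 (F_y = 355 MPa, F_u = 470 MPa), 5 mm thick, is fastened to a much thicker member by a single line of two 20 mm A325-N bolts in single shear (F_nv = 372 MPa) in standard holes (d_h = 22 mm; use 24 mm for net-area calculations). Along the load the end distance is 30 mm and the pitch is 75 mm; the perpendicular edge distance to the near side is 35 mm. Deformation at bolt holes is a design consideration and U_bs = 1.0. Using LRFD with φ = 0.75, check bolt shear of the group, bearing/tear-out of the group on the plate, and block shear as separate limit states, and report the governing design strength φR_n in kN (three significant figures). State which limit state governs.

114 kN (block shear governs)

Bolt shear: A_b = π·20²/4 = 314.2 mm²; R_n = 372 × 314.2 × 2 × 1 / 1000 = 233.7 kN → 0.75 × 233.7 = 175 kN.
Bearing: edge l_c = 19, r_n = 53.58 kN; interior l_c = 53, r_n = 112.8 kN; R_n = 53.58 + 1·112.8 = 166.4 kN → 125 kN.
Block shear: A_gv = 525, A_nv = 345, A_nt = 115 mm²; R_n = min(0.6F_uA_nv, 0.6F_yA_gv) + U_bs·F_u·A_nt = 151.3 kN → 114 kN.
Block shear governs: 114 kN.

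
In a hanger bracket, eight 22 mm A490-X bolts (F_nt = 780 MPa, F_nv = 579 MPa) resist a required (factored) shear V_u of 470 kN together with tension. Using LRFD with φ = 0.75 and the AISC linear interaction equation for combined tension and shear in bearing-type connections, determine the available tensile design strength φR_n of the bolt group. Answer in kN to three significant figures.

1680 kN

A_b = π·22²/4 = 380.1 mm²; f_rv = 470 × 1000 / (8 × 380.1) = 154.6 MPa.
F'_nt = 1.3 F_nt − (F_nt / φF_nv) f_rv = 1.3·780 − (780/(0.75·579))·154.6 = 736.4 MPa, capped at F_nt → F'_nt = 736.4 MPa.
R_n = F'_nt · A_b · n = 736.4 × 380.1 × 8 / 1000 = 2239 kN.
Design strength φR_n = 0.75 × 2239 = 1680 kN.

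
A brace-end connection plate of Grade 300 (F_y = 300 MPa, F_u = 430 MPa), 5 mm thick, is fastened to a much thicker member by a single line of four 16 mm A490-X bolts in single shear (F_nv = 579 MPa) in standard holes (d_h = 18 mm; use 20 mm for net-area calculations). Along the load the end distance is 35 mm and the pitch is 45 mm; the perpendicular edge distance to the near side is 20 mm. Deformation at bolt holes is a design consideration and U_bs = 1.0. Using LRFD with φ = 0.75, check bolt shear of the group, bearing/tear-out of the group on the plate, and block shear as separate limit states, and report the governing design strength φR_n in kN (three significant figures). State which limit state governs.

Bolt shear: A_b = π·16²/4 = 201.1 mm²; R_n = 579 × 201.1 × 4 × 1 / 1000 = 465.7 kN → 0.75 × 465.7 = 349 kN.
Bearing: edge l_c = 26, r_n = 67.08 kN; interior l_c = 27, r_n = 69.66 kN; R_n = 67.08 + 3·69.66 = 276.1 kN → 207 kN.
Block shear: A_gv = 850, A_nv = 500, A_nt = 50 mm²; R_n = min(0.6F_uA_nv, 0.6F_yA_gv) + U_bs·F_u·A_nt = 150.5 kN → 113 kN.
Block shear governs: 113 kN.

113 kN (block shear governs)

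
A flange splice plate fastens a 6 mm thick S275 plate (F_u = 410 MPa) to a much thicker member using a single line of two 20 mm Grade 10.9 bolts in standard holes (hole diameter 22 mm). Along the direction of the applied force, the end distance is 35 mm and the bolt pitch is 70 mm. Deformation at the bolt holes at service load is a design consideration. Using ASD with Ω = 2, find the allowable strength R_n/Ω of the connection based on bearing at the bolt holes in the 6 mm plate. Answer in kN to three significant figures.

Per bolt r_n = 1.2 l_c t F_u ≤ 2.4 d t F_u; upper limit = 2.4 × 20 × 6 × 410 / 1000 = 118.1 kN.
Edge bolt: l_c = 35 − 22/2 = 24 mm → 1.2 × 24 × 6 × 410 / 1000 = 70.85 → r_n = 70.85 kN.
Interior bolts: l_c = 70 − 22 = 48 mm → 1.2 × 48 × 6 × 410 / 1000 = 141.7 → r_n = 118.1 kN.
R_n = 1 × 70.85 + 1 × 118.1 = 188.9 kN.
Allowable strength R_n/Ω = 188.9 / 2 = 94.5 kN.

94.5 kN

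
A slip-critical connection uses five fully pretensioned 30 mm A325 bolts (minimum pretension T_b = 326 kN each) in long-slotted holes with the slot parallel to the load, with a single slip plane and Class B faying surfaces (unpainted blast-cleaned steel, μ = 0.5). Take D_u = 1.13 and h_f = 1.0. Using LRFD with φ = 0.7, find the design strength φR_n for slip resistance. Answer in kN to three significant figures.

645 kN

R_n = μ · D_u · h_f · T_b · n_s · n_b = 0.5 × 1.13 × 1.0 × 326 × 1 × 5 = 920.9 kN.
Design strength φR_n = 0.7 × 920.9 = 645 kN.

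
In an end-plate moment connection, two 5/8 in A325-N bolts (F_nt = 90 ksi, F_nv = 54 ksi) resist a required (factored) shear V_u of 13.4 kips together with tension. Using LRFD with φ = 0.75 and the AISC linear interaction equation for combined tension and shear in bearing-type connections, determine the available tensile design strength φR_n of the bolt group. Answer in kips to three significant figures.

31.5 kips

A_b = π·0.625²/4 = 0.3068 in²; f_rv = 13.4 / (2 × 0.3068) = 21.84 ksi.
F'_nt = 1.3 F_nt − (F_nt / φF_nv) f_rv = 1.3·90 − (90/(0.75·54))·21.84 = 68.47 ksi, capped at F_nt → F'_nt = 68.47 ksi.
R_n = F'_nt · A_b · n = 68.47 × 0.3068 × 2 = 42.01 kips.
Design strength φR_n = 0.75 × 42.01 = 31.5 kips.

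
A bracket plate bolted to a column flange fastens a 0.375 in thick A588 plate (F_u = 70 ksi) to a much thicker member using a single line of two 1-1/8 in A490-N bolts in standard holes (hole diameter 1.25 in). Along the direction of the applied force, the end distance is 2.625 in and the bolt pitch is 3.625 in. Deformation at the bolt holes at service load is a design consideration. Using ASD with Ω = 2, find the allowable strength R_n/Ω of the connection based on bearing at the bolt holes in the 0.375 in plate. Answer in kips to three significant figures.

Per bolt r_n = 1.2 l_c t F_u ≤ 2.4 d t F_u; upper limit = 2.4 × 1.125 × 0.375 × 70 = 70.88 kips.
Edge bolt: l_c = 2.625 − 1.25/2 = 2 in → 1.2 × 2 × 0.375 × 70 = 63 → r_n = 63 kips.
Interior bolts: l_c = 3.625 − 1.25 = 2.375 in → 1.2 × 2.375 × 0.375 × 70 = 74.81 → r_n = 70.88 kips.
R_n = 1 × 63 + 1 × 70.88 = 133.9 kips.
Allowable strength R_n/Ω = 133.9 / 2 = 66.9 kips.

66.9 kips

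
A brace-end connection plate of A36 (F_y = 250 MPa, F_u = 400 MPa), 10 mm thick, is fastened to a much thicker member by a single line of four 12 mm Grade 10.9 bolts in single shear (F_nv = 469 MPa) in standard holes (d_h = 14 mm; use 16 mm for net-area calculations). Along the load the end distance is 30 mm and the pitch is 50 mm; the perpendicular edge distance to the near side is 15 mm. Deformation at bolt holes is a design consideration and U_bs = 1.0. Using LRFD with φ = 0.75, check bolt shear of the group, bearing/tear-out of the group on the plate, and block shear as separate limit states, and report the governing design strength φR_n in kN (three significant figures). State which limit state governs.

159 kN (bolt shear governs)

Bolt shear: A_b = π·12²/4 = 113.1 mm²; R_n = 469 × 113.1 × 4 × 1 / 1000 = 212.2 kN → 0.75 × 212.2 = 159 kN.
Bearing: edge l_c = 23, r_n = 110.4 kN; interior l_c = 36, r_n = 115.2 kN; R_n = 110.4 + 3·115.2 = 456 kN → 342 kN.
Block shear: A_gv = 1800, A_nv = 1240, A_nt = 70 mm²; R_n = min(0.6F_uA_nv, 0.6F_yA_gv) + U_bs·F_u·A_nt = 298 kN → 224 kN.
Bolt shear governs: 159 kN.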